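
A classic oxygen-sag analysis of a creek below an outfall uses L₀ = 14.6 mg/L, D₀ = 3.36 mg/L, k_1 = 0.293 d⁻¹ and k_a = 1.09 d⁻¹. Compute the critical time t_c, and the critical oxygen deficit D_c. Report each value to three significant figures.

t_c ≈ 0.414 d; D_c ≈ 3.48 mg/L

At the critical point dD/dt = 0, so k_1 L₀ e^(−k_1 t) = k_a D. Substituting D(t) from the Streeter–Phelps equation and solving for t gives
t_c = ln[(k_a/k_1)(1 − D₀(k_a−k_1)/(k_1 L₀))] / (k_a−k_1).
Here k_a−k_1 = 0.7970 d⁻¹ and 1 − D₀(k_a−k_1)/(k_1 L₀) = 1 − 3.36×0.7970/(0.293×14.6) = 0.3740, so
t_c = ln(3.720 × 0.3740) / 0.7970 = 0.3303 / 0.7970 = 0.4144 d.
L(t_c) = L₀ e^(−k_1 t_c) = 14.6 × 0.8857 = 12.93 mg/L, and at the critical point k_a D_c = k_1 L, so D_c = (0.293/1.09) × 12.93 = 3.476 mg/L.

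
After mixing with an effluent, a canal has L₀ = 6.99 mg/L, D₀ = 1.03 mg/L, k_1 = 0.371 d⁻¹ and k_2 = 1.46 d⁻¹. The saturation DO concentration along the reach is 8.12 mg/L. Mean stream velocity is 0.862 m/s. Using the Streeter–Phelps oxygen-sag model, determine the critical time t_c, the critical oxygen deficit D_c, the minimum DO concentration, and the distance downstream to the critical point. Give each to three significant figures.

t_c ≈ 0.738 d; D_c ≈ 1.35 mg/L; min DO ≈ 6.77 mg/L; x_c ≈ 54.9 km

t_c = [1/(k_2−k_1)] ln[(k_2/k_1)(1 − D₀(k_2−k_1)/(k_1 L₀))]
= [1/(1.46−0.371)] ln[(1.46/0.371)(1 − 1.03×1.089/(0.371×6.99))]
= (1/1.089) ln[3.935 × 0.5675] = 0.9183 × ln(2.233) = 0.9183 × 0.8034 = 0.7378 d.
L(t_c) = L₀ e^(−k_1 t_c) = 6.99 × 0.7606 = 5.316 mg/L, and at the critical point k_2 D_c = k_1 L, so D_c = (0.371/1.46) × 5.316 = 1.351 mg/L.
Minimum DO = C_s − D_c = 8.12 − 1.351 = 6.769 mg/L.
x_c = v t_c = 0.862 m/s × 0.7378 d × 86400 s/d = 54950 m ≈ 54.9 km.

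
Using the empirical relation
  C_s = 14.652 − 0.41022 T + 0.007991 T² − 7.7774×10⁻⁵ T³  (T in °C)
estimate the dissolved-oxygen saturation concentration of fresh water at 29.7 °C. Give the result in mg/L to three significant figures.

C_s ≈ 7.48 mg/L

C_s = 14.652 − 0.41022×29.7 + 0.007991×29.7² − 7.7774×10⁻⁵×29.7³ = 7.480 mg/L.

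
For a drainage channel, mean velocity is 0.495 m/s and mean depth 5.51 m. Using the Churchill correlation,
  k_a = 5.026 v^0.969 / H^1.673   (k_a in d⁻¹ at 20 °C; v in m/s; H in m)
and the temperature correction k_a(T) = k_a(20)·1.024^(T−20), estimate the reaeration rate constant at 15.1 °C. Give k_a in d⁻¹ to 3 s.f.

k_a ≈ 0.130 d⁻¹

k_a(20) = 5.026 × 0.495^0.969 / 5.51^1.673 = 5.026 × 0.5059 / 17.38 = 0.1463 d⁻¹.
k_a(15.1) = 0.1463 × 1.024^(15.1−20) = 0.1463 × 0.8903 = 0.1303 d⁻¹.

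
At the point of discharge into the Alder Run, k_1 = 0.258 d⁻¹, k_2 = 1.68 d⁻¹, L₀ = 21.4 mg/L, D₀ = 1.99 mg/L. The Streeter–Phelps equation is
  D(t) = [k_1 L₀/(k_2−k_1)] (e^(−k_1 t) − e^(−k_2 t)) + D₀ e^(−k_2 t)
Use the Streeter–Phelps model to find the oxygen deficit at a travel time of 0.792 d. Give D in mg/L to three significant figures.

k_1 L₀/(k_2−k_1) = 0.258×21.4/(1.68−0.258) = 5.521/1.422 = 3.883 mg/L.
e^(−k_1 t) = e^(−0.258×0.7920) = 0.8152; e^(−k_2 t) = e^(−1.68×0.7920) = 0.2643.
D = 3.883 × (0.8152 − 0.2643) + 1.99 × 0.2643 = 2.139 + 0.5260 = 2.665 mg/L.

D ≈ 2.66 mg/L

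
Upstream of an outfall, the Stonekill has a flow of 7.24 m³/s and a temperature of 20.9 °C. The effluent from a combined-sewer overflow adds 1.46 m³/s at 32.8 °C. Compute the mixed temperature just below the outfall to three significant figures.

Flow-weighted mixing: C = (Q_r C_r + Q_w C_w)/(Q_r + Q_w)
= (7.24×20.9 + 1.46×32.8)/(7.24 + 1.46) = 199.2/8.700 = 22.90 °C.

22.9 °C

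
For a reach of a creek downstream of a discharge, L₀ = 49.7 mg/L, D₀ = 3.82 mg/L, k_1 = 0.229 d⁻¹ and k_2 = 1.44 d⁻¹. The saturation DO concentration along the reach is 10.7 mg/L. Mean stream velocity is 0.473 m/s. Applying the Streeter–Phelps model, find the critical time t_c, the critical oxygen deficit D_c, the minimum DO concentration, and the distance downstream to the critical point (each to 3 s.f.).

t_c ≈ 1.09 d; D_c ≈ 6.16 mg/L; min DO ≈ 4.54 mg/L; x_c ≈ 44.4 km

t_c = [1/(k_2−k_1)] ln[(k_2/k_1)(1 − D₀(k_2−k_1)/(k_1 L₀))]
= [1/(1.44−0.229)] ln[(1.44/0.229)(1 − 3.82×1.211/(0.229×49.7))]
= (1/1.211) ln[6.288 × 0.5935] = 0.8258 × ln(3.732) = 0.8258 × 1.317 = 1.088 d.
D_c = (k_1/k_2) L₀ e^(−k_1 t_c) = (0.229/1.44) × 49.7 × e^(−0.229×1.088) = 0.1590 × 49.7 × 0.7795 = 6.161 mg/L.
Minimum DO = C_s − D_c = 10.7 − 6.161 = 4.539 mg/L.
x_c = v t_c = 0.473 m/s × 1.088 d × 86400 s/d = 44450 m ≈ 44.4 km.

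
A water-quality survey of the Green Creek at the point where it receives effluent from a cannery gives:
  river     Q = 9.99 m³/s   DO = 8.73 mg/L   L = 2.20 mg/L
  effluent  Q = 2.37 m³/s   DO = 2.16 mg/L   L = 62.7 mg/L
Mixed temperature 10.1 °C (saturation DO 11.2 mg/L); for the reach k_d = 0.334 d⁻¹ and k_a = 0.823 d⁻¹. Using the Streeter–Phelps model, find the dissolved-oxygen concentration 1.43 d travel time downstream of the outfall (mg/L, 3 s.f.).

DO ≈ 7.11 mg/L

Mixed DO = (9.99×8.73 + 2.37×2.16)/(9.99+2.37) = 92.33/12.36 = 7.470 mg/L.
Mixed L₀ = (9.99×2.20 + 2.37×62.7)/(12.36) = 170.6/12.36 = 13.80 mg/L.
Initial deficit D₀ = C_s − DO₀ = 11.2 − 7.470 = 3.730 mg/L.
D(1.43) = [0.334×13.80/(0.823−0.334)](e^(−0.334×1.43) − e^(−0.823×1.43)) + 3.730 e^(−0.823×1.43)
= 9.426 × (0.6203 − 0.3082) + 3.730 × 0.3082 = 4.091 mg/L.
DO = 11.2 − 4.091 = 7.109 mg/L.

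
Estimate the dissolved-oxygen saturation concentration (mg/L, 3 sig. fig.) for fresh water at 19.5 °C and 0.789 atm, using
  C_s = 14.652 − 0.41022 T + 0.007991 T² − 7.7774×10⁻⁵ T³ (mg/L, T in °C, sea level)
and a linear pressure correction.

At sea level: C_s = 14.652 − 0.41022×19.5 + 0.007991×19.5² − 7.7774×10⁻⁵×19.5³ = 9.115 mg/L.
Pressure correction: C_s' = 9.115 × 0.789 = 7.191 mg/L.

C_s ≈ 7.19 mg/L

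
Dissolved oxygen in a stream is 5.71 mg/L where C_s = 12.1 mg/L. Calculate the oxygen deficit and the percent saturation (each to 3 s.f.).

D ≈ 6.39 mg/L; 47.2 % saturation

D = C_s − C = 12.1 − 5.71 = 6.39 mg/L.
% saturation = 5.71/12.1 × 100 = 47.2 %.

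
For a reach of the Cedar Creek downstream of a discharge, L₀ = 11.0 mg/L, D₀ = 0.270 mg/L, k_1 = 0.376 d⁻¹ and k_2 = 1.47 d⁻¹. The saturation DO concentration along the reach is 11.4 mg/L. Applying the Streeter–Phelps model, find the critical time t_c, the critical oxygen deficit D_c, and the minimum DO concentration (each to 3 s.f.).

t_c ≈ 1.18 d; D_c ≈ 1.81 mg/L; min DO ≈ 9.59 mg/L

With k_2/k_1 = 3.910 and 1 − D₀(k_2−k_1)/(k_1 L₀) = 0.9286,
t_c = ln(3.910 × 0.9286) / (1.47 − 0.376) = ln(3.630) / 1.094 = 1.289/1.094 = 1.179 d.
L(t_c) = L₀ e^(−k_1 t_c) = 11.0 × 0.6420 = 7.062 mg/L, and at the critical point k_2 D_c = k_1 L, so D_c = (0.376/1.47) × 7.062 = 1.806 mg/L.
Minimum DO = C_s − D_c = 11.4 − 1.806 = 9.594 mg/L.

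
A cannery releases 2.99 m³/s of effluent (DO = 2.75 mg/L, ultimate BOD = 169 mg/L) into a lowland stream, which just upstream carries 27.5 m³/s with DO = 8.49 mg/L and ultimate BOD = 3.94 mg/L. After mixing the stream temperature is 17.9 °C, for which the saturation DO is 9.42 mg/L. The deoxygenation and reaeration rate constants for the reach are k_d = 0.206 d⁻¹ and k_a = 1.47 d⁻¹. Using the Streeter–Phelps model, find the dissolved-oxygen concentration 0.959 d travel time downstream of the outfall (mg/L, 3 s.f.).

Mixed DO = (27.5×8.49 + 2.99×2.75)/(27.5+2.99) = 241.7/30.49 = 7.927 mg/L.
Mixed L₀ = (27.5×3.94 + 2.99×169)/(30.49) = 613.7/30.49 = 20.13 mg/L.
Initial deficit D₀ = C_s − DO₀ = 9.42 − 7.927 = 1.493 mg/L.
D(0.959) = [0.206×20.13/(1.47−0.206)](e^(−0.206×0.959) − e^(−1.47×0.959)) + 1.493 e^(−1.47×0.959)
= 3.280 × (0.8207 − 0.2442) + 1.493 × 0.2442 = 2.256 mg/L.
DO = 9.42 − 2.256 = 7.164 mg/L.

DO ≈ 7.16 mg/L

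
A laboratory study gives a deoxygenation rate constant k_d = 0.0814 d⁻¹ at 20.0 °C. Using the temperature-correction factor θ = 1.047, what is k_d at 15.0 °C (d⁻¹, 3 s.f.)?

k_d(T₂) = k_d(T₁) · θ^(T₂−T₁) = 0.0814 × 1.047^(15.0−20.0)
= 0.0814 × 1.047^-5.00 = 0.0814 × 0.7948 = 0.06470 d⁻¹.

k_d ≈ 0.0647 d⁻¹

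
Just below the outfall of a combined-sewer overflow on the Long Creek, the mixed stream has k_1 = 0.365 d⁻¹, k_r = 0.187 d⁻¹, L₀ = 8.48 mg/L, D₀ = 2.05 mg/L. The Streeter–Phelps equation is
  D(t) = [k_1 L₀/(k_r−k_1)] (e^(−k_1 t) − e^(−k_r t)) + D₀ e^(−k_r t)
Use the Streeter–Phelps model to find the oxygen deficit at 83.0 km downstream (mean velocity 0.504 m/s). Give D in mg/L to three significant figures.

Travel time t = x/v = 83.0 km / (0.504 m/s) = 83000 m / 0.504 m/s = 164700 s = 1.906 d.
k_1 L₀/(k_r−k_1) = 0.365×8.48/(0.187−0.365) = 3.095/-0.1780 = -17.39 mg/L.
e^(−k_1 t) = e^(−0.365×1.906) = 0.4987; e^(−k_r t) = e^(−0.187×1.906) = 0.7002.
D = -17.39 × (0.4987 − 0.7002) + 2.05 × 0.7002 = 3.503 + 1.435 = 4.938 mg/L.

D ≈ 4.94 mg/L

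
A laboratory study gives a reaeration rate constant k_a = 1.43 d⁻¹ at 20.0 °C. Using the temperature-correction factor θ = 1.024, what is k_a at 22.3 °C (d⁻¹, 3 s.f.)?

k_a ≈ 1.51 d⁻¹

k_a(T₂) = k_a(T₁) · θ^(T₂−T₁) = 1.43 × 1.024^(22.3−20.0)
= 1.43 × 1.024^2.30 = 1.43 × 1.056 = 1.510 d⁻¹.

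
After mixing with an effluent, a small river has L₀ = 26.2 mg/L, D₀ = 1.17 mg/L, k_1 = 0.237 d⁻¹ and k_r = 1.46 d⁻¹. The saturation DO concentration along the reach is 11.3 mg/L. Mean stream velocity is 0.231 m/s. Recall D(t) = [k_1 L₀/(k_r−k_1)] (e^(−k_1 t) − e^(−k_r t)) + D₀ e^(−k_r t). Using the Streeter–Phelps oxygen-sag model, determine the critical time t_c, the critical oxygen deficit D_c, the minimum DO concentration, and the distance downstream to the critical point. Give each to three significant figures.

t_c ≈ 1.27 d; D_c ≈ 3.15 mg/L; min DO ≈ 8.15 mg/L; x_c ≈ 25.4 km

At the critical point dD/dt = 0, so k_1 L₀ e^(−k_1 t) = k_r D. Substituting D(t) from the Streeter–Phelps equation and solving for t gives
t_c = ln[(k_r/k_1)(1 − D₀(k_r−k_1)/(k_1 L₀))] / (k_r−k_1).
Here k_r−k_1 = 1.223 d⁻¹ and 1 − D₀(k_r−k_1)/(k_1 L₀) = 1 − 1.17×1.223/(0.237×26.2) = 0.7696, so
t_c = ln(6.160 × 0.7696) / 1.223 = 1.556 / 1.223 = 1.272 d.
L(t_c) = L₀ e^(−k_1 t_c) = 26.2 × 0.7397 = 19.38 mg/L, and at the critical point k_r D_c = k_1 L, so D_c = (0.237/1.46) × 19.38 = 3.146 mg/L.
Minimum DO = C_s − D_c = 11.3 − 3.146 = 8.154 mg/L.
x_c = v t_c = 0.231 m/s × 1.272 d × 86400 s/d = 25400 m ≈ 25.4 km.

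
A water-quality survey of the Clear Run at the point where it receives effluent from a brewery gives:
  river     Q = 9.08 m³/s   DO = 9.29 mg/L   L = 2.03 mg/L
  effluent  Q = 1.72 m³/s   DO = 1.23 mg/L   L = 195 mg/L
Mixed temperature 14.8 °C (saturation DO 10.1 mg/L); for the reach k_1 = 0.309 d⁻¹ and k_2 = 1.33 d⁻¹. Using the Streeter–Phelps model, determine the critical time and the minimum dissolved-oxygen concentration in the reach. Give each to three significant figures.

Mixed DO = (9.08×9.29 + 1.72×1.23)/(9.08+1.72) = 86.47/10.80 = 8.006 mg/L.
Mixed L₀ = (9.08×2.03 + 1.72×195)/(10.80) = 353.8/10.80 = 32.76 mg/L.
Initial deficit D₀ = C_s − DO₀ = 10.1 − 8.006 = 2.094 mg/L.
t_c = (1/1.021) ln[(1.33/0.309)(1 − 2.094×1.021/(0.309×32.76))] = 0.9794 × ln(3.395) = 1.197 d.
D_c = (0.309/1.33) × 32.76 × e^(−0.309×1.197) = 0.2323 × 32.76 × 0.6908 = 5.258 mg/L.
Minimum DO = 10.1 − 5.258 = 4.842 mg/L.

t_c ≈ 1.20 d; minimum DO ≈ 4.84 mg/L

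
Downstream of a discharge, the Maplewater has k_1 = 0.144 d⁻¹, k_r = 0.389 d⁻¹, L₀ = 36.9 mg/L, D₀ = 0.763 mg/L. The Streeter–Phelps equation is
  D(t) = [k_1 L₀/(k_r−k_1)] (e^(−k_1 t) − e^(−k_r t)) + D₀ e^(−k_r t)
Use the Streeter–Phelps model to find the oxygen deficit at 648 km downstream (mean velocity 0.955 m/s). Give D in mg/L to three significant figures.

Travel time t = x/v = 648 km / (0.955 m/s) = 648000 m / 0.955 m/s = 678500 s = 7.853 d.
k_1 L₀/(k_r−k_1) = 0.144×36.9/(0.389−0.144) = 5.314/0.2450 = 21.69 mg/L.
e^(−k_1 t) = e^(−0.144×7.853) = 0.3227; e^(−k_r t) = e^(−0.389×7.853) = 0.04712.
D = 21.69 × (0.3227 − 0.04712) + 0.763 × 0.04712 = 5.978 + 0.03596 = 6.014 mg/L.

D ≈ 6.01 mg/L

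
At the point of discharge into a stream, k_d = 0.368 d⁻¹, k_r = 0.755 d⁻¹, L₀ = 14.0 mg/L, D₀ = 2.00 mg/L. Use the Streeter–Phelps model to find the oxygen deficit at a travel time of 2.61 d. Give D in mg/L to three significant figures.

D ≈ 3.52 mg/L

k_d L₀/(k_r−k_d) = 0.368×14.0/(0.755−0.368) = 5.152/0.3870 = 13.31 mg/L.
e^(−k_d t) = e^(−0.368×2.610) = 0.3827; e^(−k_r t) = e^(−0.755×2.610) = 0.1394.
D = 13.31 × (0.3827 − 0.1394) + 2.00 × 0.1394 = 3.239 + 0.2788 = 3.518 mg/L.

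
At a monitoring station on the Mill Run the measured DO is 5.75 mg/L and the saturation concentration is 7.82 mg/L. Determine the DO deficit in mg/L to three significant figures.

D ≈ 2.07 mg/L

D = C_s − C = 7.82 − 5.75 = 2.07 mg/L.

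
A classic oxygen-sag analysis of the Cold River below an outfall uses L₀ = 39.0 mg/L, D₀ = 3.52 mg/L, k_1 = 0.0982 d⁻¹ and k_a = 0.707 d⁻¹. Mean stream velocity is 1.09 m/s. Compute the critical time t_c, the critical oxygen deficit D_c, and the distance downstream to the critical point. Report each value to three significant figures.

t_c ≈ 1.90 d; D_c ≈ 4.50 mg/L; x_c ≈ 179 km

At the critical point dD/dt = 0, so k_1 L₀ e^(−k_1 t) = k_a D. Substituting D(t) from the Streeter–Phelps equation and solving for t gives
t_c = ln[(k_a/k_1)(1 − D₀(k_a−k_1)/(k_1 L₀))] / (k_a−k_1).
Here k_a−k_1 = 0.6088 d⁻¹ and 1 − D₀(k_a−k_1)/(k_1 L₀) = 1 − 3.52×0.6088/(0.0982×39.0) = 0.4404, so
t_c = ln(7.200 × 0.4404) / 0.6088 = 1.154 / 0.6088 = 1.896 d.
L(t_c) = L₀ e^(−k_1 t_c) = 39.0 × 0.8301 = 32.38 mg/L, and at the critical point k_a D_c = k_1 L, so D_c = (0.0982/0.707) × 32.38 = 4.497 mg/L.
x_c = v t_c = 1.09 m/s × 1.896 d × 86400 s/d = 178500 m ≈ 179 km.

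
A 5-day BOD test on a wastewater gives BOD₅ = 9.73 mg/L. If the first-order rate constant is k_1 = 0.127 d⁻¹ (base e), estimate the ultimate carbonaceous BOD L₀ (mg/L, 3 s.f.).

L₀ ≈ 20.7 mg/L

BOD₅ = L₀(1 − e^(−5k_1)) ⇒ L₀ = BOD₅ / (1 − e^(−5×0.127))
= 9.73 / (1 − 0.5299) = 9.73 / 0.4701 = 20.70 mg/L.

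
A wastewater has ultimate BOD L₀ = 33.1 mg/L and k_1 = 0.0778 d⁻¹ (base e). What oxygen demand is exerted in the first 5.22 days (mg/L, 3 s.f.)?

y ≈ 11.0 mg/L

y_t = L₀(1 − e^(−k_1 t)) = 33.1 × (1 − e^(−0.0778×5.22))
= 33.1 × (1 − 0.6662) = 33.1 × 0.3338 = 11.05 mg/L.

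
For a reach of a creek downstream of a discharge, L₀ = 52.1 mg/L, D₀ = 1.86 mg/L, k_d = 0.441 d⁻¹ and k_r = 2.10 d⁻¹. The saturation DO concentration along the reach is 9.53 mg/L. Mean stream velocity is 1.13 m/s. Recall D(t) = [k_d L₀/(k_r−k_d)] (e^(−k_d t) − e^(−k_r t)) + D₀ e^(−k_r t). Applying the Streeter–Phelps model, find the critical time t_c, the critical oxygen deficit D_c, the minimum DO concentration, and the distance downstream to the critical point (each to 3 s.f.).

t_c ≈ 0.854 d; D_c ≈ 7.51 mg/L; min DO ≈ 2.02 mg/L; x_c ≈ 83.4 km

t_c = [1/(k_r−k_d)] ln[(k_r/k_d)(1 − D₀(k_r−k_d)/(k_d L₀))]
= [1/(2.10−0.441)] ln[(2.10/0.441)(1 − 1.86×1.659/(0.441×52.1))]
= (1/1.659) ln[4.762 × 0.8657] = 0.6028 × ln(4.122) = 0.6028 × 1.416 = 0.8538 d.
L(t_c) = L₀ e^(−k_d t_c) = 52.1 × 0.6862 = 35.75 mg/L, and at the critical point k_r D_c = k_d L, so D_c = (0.441/2.10) × 35.75 = 7.508 mg/L.
Minimum DO = C_s − D_c = 9.53 − 7.508 = 2.022 mg/L.
x_c = v t_c = 1.13 m/s × 0.8538 d × 86400 s/d = 83360 m ≈ 83.4 km.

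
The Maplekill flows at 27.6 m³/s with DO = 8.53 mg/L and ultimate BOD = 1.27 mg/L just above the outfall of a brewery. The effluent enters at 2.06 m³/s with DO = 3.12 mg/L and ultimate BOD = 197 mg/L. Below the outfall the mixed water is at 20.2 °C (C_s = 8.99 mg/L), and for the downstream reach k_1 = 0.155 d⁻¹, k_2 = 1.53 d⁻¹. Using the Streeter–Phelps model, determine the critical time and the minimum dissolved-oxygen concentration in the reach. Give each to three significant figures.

t_c ≈ 1.16 d; minimum DO ≈ 7.73 mg/L

Mixed DO = (27.6×8.53 + 2.06×3.12)/(27.6+2.06) = 241.9/29.66 = 8.154 mg/L.
Mixed L₀ = (27.6×1.27 + 2.06×197)/(29.66) = 440.9/29.66 = 14.86 mg/L.
Initial deficit D₀ = C_s − DO₀ = 8.99 − 8.154 = 0.8357 mg/L.
t_c = (1/1.375) ln[(1.53/0.155)(1 − 0.8357×1.375/(0.155×14.86))] = 0.7273 × ln(4.948) = 1.163 d.
D_c = (0.155/1.53) × 14.86 × e^(−0.155×1.163) = 0.1013 × 14.86 × 0.8351 = 1.257 mg/L.
Minimum DO = 8.99 − 1.257 = 7.733 mg/L.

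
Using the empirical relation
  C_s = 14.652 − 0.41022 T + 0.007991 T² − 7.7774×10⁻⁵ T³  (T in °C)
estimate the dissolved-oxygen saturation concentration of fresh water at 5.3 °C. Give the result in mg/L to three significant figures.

C_s = 14.652 − 0.41022×5.3 + 0.007991×5.3² − 7.7774×10⁻⁵×5.3³ = 12.69 mg/L.

C_s ≈ 12.7 mg/L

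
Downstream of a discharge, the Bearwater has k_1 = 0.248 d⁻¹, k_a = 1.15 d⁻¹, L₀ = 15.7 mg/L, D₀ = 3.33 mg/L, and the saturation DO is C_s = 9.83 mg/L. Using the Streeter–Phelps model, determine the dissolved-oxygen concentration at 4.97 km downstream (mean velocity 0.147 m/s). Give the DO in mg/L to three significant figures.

Travel time t = x/v = 4.97 km / (0.147 m/s) = 4970 m / 0.147 m/s = 33810 s = 0.3913 d.
k_1 L₀/(k_a−k_1) = 0.248×15.7/(1.15−0.248) = 3.894/0.9020 = 4.317 mg/L.
e^(−k_1 t) = e^(−0.248×0.3913) = 0.9075; e^(−k_a t) = e^(−1.15×0.3913) = 0.6376.
D = 4.317 × (0.9075 − 0.6376) + 3.33 × 0.6376 = 1.165 + 2.123 = 3.288 mg/L.
DO = C_s − D = 9.83 − 3.288 = 6.542 mg/L.

DO ≈ 6.54 mg/L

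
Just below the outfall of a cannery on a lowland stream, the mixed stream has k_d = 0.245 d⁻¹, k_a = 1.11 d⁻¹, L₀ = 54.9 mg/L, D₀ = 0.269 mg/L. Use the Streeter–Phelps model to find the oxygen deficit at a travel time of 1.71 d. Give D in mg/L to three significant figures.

k_d L₀/(k_a−k_d) = 0.245×54.9/(1.11−0.245) = 13.45/0.8650 = 15.55 mg/L.
e^(−k_d t) = e^(−0.245×1.710) = 0.6577; e^(−k_a t) = e^(−1.11×1.710) = 0.1499.
D = 15.55 × (0.6577 − 0.1499) + 0.269 × 0.1499 = 7.897 + 0.04031 = 7.938 mg/L.

D ≈ 7.94 mg/L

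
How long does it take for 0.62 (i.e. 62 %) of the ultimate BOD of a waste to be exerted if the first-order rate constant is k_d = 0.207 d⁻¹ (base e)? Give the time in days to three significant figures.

y/L₀ = 1 − e^(−k_d t) = 0.62 ⇒ e^(−k_d t) = 0.380
t = −ln(0.380) / 0.207 = 0.9676 / 0.207 = 4.674 d.

t ≈ 4.67 d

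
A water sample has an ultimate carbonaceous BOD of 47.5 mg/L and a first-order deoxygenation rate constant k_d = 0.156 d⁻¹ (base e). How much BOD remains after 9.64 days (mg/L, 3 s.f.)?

L ≈ 10.6 mg/L

L_t = L₀ e^(−k_d t) = 47.5 × e^(−0.156×9.64) = 47.5 × 0.2223 = 10.56 mg/L.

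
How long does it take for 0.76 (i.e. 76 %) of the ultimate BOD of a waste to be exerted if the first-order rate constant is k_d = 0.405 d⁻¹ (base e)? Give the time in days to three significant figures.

t ≈ 3.52 d

y/L₀ = 1 − e^(−k_d t) = 0.76 ⇒ e^(−k_d t) = 0.240
t = −ln(0.240) / 0.405 = 1.427 / 0.405 = 3.524 d.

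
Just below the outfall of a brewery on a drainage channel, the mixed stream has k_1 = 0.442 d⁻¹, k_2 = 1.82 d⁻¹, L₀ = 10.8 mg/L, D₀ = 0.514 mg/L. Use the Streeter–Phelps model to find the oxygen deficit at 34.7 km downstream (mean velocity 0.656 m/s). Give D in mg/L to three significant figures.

Travel time t = x/v = 34.7 km / (0.656 m/s) = 34700 m / 0.656 m/s = 52900 s = 0.6122 d.
k_1 L₀/(k_2−k_1) = 0.442×10.8/(1.82−0.442) = 4.774/1.378 = 3.464 mg/L.
e^(−k_1 t) = e^(−0.442×0.6122) = 0.7629; e^(−k_2 t) = e^(−1.82×0.6122) = 0.3282.
D = 3.464 × (0.7629 − 0.3282) + 0.514 × 0.3282 = 1.506 + 0.1687 = 1.675 mg/L.

D ≈ 1.67 mg/L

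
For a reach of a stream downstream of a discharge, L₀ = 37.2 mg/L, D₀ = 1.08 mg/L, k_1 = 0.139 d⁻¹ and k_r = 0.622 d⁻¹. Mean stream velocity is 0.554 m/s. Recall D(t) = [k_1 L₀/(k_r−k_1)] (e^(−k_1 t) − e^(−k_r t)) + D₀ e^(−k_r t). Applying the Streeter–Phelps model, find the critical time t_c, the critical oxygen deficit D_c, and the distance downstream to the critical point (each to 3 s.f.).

At the critical point dD/dt = 0, so k_1 L₀ e^(−k_1 t) = k_r D. Substituting D(t) from the Streeter–Phelps equation and solving for t gives
t_c = ln[(k_r/k_1)(1 − D₀(k_r−k_1)/(k_1 L₀))] / (k_r−k_1).
Here k_r−k_1 = 0.4830 d⁻¹ and 1 − D₀(k_r−k_1)/(k_1 L₀) = 1 − 1.08×0.4830/(0.139×37.2) = 0.8991, so
t_c = ln(4.475 × 0.8991) / 0.4830 = 1.392 / 0.4830 = 2.882 d.
D_c = (k_1/k_r) L₀ e^(−k_1 t_c) = (0.139/0.622) × 37.2 × e^(−0.139×2.882) = 0.2235 × 37.2 × 0.6699 = 5.569 mg/L.
x_c = v t_c = 0.554 m/s × 2.882 d × 86400 s/d = 138000 m ≈ 138 km.

t_c ≈ 2.88 d; D_c ≈ 5.57 mg/L; x_c ≈ 138 km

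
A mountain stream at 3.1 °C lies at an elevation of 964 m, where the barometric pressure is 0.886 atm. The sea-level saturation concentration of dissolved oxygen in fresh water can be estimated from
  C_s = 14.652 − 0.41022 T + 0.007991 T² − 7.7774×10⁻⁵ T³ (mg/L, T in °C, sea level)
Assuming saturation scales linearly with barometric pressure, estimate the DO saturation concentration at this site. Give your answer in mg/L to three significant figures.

At sea level: C_s = 14.652 − 0.41022×3.1 + 0.007991×3.1² − 7.7774×10⁻⁵×3.1³ = 13.45 mg/L.
Pressure correction: C_s' = 13.45 × 0.886 = 11.92 mg/L.

C_s ≈ 11.9 mg/L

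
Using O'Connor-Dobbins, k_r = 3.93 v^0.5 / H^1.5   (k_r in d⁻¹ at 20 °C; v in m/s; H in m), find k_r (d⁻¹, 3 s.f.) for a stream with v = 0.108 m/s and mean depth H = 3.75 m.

k_r ≈ 0.178 d⁻¹

k_r = 3.93 × 0.108^0.5 / 3.75^1.5 = 3.93 × 0.3286 / 7.262 = 0.1779 d⁻¹.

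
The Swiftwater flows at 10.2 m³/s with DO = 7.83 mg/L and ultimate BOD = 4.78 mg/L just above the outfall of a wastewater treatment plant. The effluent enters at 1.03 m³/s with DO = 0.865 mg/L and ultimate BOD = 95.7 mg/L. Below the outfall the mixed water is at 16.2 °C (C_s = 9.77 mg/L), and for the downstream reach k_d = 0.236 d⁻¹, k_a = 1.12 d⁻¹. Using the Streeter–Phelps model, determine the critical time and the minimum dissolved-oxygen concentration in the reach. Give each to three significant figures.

t_c ≈ 0.254 d; minimum DO ≈ 7.17 mg/L

Mixed DO = (10.2×7.83 + 1.03×0.865)/(10.2+1.03) = 80.76/11.23 = 7.191 mg/L.
Mixed L₀ = (10.2×4.78 + 1.03×95.7)/(11.23) = 147.3/11.23 = 13.12 mg/L.
Initial deficit D₀ = C_s − DO₀ = 9.77 − 7.191 = 2.579 mg/L.
t_c = (1/0.8840) ln[(1.12/0.236)(1 − 2.579×0.8840/(0.236×13.12))] = 1.131 × ln(1.251) = 0.2537 d.
D_c = (0.236/1.12) × 13.12 × e^(−0.236×0.2537) = 0.2107 × 13.12 × 0.9419 = 2.604 mg/L.
Minimum DO = 9.77 − 2.604 = 7.166 mg/L.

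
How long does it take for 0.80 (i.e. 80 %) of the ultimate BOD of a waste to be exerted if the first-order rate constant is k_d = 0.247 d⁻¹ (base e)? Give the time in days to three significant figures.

y/L₀ = 1 − e^(−k_d t) = 0.80 ⇒ e^(−k_d t) = 0.200
t = −ln(0.200) / 0.247 = 1.609 / 0.247 = 6.516 d.

t ≈ 6.52 d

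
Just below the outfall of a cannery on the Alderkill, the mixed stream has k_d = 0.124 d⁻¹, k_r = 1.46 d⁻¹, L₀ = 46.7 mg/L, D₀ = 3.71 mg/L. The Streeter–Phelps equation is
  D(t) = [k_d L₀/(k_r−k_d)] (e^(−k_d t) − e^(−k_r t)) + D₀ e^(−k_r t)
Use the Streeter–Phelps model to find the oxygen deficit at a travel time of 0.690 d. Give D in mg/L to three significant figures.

k_d L₀/(k_r−k_d) = 0.124×46.7/(1.46−0.124) = 5.791/1.336 = 4.334 mg/L.
e^(−k_d t) = e^(−0.124×0.6900) = 0.9180; e^(−k_r t) = e^(−1.46×0.6900) = 0.3652.
D = 4.334 × (0.9180 − 0.3652) + 3.71 × 0.3652 = 2.396 + 1.355 = 3.751 mg/L.

D ≈ 3.75 mg/L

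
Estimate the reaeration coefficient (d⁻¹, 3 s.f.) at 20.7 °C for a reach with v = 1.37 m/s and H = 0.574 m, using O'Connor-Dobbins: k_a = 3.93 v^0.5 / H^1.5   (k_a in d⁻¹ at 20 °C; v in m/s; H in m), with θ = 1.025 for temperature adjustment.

k_a ≈ 10.8 d⁻¹

k_a(20) = 3.93 × 1.37^0.5 / 0.574^1.5 = 3.93 × 1.170 / 0.4349 = 10.58 d⁻¹.
k_a(20.7) = 10.58 × 1.025^(20.7−20) = 10.58 × 1.017 = 10.76 d⁻¹.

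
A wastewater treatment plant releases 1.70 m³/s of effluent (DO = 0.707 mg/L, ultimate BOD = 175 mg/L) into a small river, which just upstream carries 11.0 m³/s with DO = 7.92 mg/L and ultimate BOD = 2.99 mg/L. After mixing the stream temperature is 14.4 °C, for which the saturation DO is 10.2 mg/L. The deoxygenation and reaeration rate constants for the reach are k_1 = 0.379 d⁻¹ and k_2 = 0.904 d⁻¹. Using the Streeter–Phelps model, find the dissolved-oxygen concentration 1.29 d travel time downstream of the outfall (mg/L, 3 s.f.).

Mixed DO = (11.0×7.92 + 1.70×0.707)/(11.0+1.70) = 88.32/12.70 = 6.954 mg/L.
Mixed L₀ = (11.0×2.99 + 1.70×175)/(12.70) = 330.4/12.70 = 26.01 mg/L.
Initial deficit D₀ = C_s − DO₀ = 10.2 − 6.954 = 3.246 mg/L.
D(1.29) = [0.379×26.01/(0.904−0.379)](e^(−0.379×1.29) − e^(−0.904×1.29)) + 3.246 e^(−0.904×1.29)
= 18.78 × (0.6133 − 0.3116) + 3.246 × 0.3116 = 6.678 mg/L.
DO = 10.2 − 6.678 = 3.522 mg/L.

DO ≈ 3.52 mg/L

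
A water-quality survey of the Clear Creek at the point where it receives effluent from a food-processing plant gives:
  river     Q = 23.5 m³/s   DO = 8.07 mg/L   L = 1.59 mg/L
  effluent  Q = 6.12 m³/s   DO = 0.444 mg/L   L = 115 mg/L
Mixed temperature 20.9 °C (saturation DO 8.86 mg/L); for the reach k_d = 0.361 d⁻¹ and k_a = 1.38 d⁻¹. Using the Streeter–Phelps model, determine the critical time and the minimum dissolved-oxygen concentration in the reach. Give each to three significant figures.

t_c ≈ 1.01 d; minimum DO ≈ 4.32 mg/L

Mixed DO = (23.5×8.07 + 6.12×0.444)/(23.5+6.12) = 192.4/29.62 = 6.494 mg/L.
Mixed L₀ = (23.5×1.59 + 6.12×115)/(29.62) = 741.2/29.62 = 25.02 mg/L.
Initial deficit D₀ = C_s − DO₀ = 8.86 − 6.494 = 2.366 mg/L.
t_c = (1/1.019) ln[(1.38/0.361)(1 − 2.366×1.019/(0.361×25.02))] = 0.9814 × ln(2.803) = 1.011 d.
D_c = (0.361/1.38) × 25.02 × e^(−0.361×1.011) = 0.2616 × 25.02 × 0.6941 = 4.544 mg/L.
Minimum DO = 8.86 − 4.544 = 4.316 mg/L.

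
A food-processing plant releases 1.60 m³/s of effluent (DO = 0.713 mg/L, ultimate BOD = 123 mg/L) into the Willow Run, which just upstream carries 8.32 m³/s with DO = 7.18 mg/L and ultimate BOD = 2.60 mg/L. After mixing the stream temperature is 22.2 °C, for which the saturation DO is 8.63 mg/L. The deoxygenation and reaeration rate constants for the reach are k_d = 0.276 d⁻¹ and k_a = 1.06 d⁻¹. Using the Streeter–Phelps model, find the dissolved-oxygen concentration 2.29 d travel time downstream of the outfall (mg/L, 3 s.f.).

Mixed DO = (8.32×7.18 + 1.60×0.713)/(8.32+1.60) = 60.88/9.920 = 6.137 mg/L.
Mixed L₀ = (8.32×2.60 + 1.60×123)/(9.920) = 218.4/9.920 = 22.02 mg/L.
Initial deficit D₀ = C_s − DO₀ = 8.63 − 6.137 = 2.493 mg/L.
D(2.29) = [0.276×22.02/(1.06−0.276)](e^(−0.276×2.29) − e^(−1.06×2.29)) + 2.493 e^(−1.06×2.29)
= 7.752 × (0.5315 − 0.08827) + 2.493 × 0.08827 = 3.656 mg/L.
DO = 8.63 − 3.656 = 4.974 mg/L.

DO ≈ 4.97 mg/L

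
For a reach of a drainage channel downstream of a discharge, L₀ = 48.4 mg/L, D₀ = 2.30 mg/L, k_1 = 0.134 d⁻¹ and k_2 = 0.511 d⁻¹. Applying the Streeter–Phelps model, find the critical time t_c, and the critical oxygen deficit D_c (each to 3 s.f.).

t_c = [1/(k_2−k_1)] ln[(k_2/k_1)(1 − D₀(k_2−k_1)/(k_1 L₀))]
= [1/(0.511−0.134)] ln[(0.511/0.134)(1 − 2.30×0.3770/(0.134×48.4))]
= (1/0.3770) ln[3.813 × 0.8663] = 2.653 × ln(3.304) = 2.653 × 1.195 = 3.170 d.
L(t_c) = L₀ e^(−k_1 t_c) = 48.4 × 0.6539 = 31.65 mg/L, and at the critical point k_2 D_c = k_1 L, so D_c = (0.134/0.511) × 31.65 = 8.300 mg/L.

t_c ≈ 3.17 d; D_c ≈ 8.30 mg/L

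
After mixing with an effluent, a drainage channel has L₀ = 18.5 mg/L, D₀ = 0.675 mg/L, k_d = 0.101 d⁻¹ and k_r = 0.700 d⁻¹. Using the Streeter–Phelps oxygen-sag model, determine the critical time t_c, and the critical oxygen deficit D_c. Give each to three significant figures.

With k_r/k_d = 6.931 and 1 − D₀(k_r−k_d)/(k_d L₀) = 0.7836,
t_c = ln(6.931 × 0.7836) / (0.700 − 0.101) = ln(5.431) / 0.5990 = 1.692/0.5990 = 2.825 d.
L(t_c) = L₀ e^(−k_d t_c) = 18.5 × 0.7518 = 13.91 mg/L, and at the critical point k_r D_c = k_d L, so D_c = (0.101/0.700) × 13.91 = 2.007 mg/L.

t_c ≈ 2.82 d; D_c ≈ 2.01 mg/L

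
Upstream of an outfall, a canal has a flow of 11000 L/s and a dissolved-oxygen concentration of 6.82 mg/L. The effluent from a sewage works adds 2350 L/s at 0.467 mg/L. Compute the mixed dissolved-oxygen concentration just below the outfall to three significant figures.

Flow-weighted mixing: C = (Q_r C_r + Q_w C_w)/(Q_r + Q_w)
= (11000×6.82 + 2350×0.467)/(11000 + 2350) = 76120/13350 = 5.702 mg/L.

5.70 mg/L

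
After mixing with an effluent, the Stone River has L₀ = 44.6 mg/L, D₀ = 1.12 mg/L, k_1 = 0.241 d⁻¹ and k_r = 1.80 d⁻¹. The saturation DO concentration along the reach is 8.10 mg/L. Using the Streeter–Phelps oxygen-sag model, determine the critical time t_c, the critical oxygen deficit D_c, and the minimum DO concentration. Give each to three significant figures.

t_c ≈ 1.18 d; D_c ≈ 4.50 mg/L; min DO ≈ 3.60 mg/L

With k_r/k_1 = 7.469 and 1 − D₀(k_r−k_1)/(k_1 L₀) = 0.8376,
t_c = ln(7.469 × 0.8376) / (1.80 − 0.241) = ln(6.256) / 1.559 = 1.833/1.559 = 1.176 d.
D_c = (k_1/k_r) L₀ e^(−k_1 t_c) = (0.241/1.80) × 44.6 × e^(−0.241×1.176) = 0.1339 × 44.6 × 0.7532 = 4.498 mg/L.
Minimum DO = C_s − D_c = 8.10 − 4.498 = 3.602 mg/L.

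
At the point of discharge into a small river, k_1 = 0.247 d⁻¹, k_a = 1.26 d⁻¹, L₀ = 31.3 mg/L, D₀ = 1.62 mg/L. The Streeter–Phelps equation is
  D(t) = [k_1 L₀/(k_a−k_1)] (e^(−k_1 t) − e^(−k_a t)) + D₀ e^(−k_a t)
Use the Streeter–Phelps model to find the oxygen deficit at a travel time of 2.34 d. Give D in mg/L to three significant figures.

D ≈ 3.97 mg/L

k_1 L₀/(k_a−k_1) = 0.247×31.3/(1.26−0.247) = 7.731/1.013 = 7.632 mg/L.
e^(−k_1 t) = e^(−0.247×2.340) = 0.5610; e^(−k_a t) = e^(−1.26×2.340) = 0.05242.
D = 7.632 × (0.5610 − 0.05242) + 1.62 × 0.05242 = 3.882 + 0.08493 = 3.967 mg/L.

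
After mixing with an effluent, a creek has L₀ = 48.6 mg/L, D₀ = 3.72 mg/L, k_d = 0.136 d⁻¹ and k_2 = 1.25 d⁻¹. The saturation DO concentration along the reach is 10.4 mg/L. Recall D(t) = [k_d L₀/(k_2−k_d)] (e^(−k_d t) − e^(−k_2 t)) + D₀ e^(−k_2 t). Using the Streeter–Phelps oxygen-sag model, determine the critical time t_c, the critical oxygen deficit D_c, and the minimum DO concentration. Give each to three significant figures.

t_c = [1/(k_2−k_d)] ln[(k_2/k_d)(1 − D₀(k_2−k_d)/(k_d L₀))]
= [1/(1.25−0.136)] ln[(1.25/0.136)(1 − 3.72×1.114/(0.136×48.6))]
= (1/1.114) ln[9.191 × 0.3730] = 0.8977 × ln(3.429) = 0.8977 × 1.232 = 1.106 d.
L(t_c) = L₀ e^(−k_d t_c) = 48.6 × 0.8603 = 41.81 mg/L, and at the critical point k_2 D_c = k_d L, so D_c = (0.136/1.25) × 41.81 = 4.549 mg/L.
Minimum DO = C_s − D_c = 10.4 − 4.549 = 5.851 mg/L.

t_c ≈ 1.11 d; D_c ≈ 4.55 mg/L; min DO ≈ 5.85 mg/L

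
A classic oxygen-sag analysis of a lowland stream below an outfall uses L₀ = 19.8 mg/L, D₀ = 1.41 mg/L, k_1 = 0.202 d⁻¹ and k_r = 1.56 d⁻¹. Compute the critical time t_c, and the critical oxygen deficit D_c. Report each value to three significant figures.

t_c ≈ 1.03 d; D_c ≈ 2.08 mg/L

At the critical point dD/dt = 0, so k_1 L₀ e^(−k_1 t) = k_r D. Substituting D(t) from the Streeter–Phelps equation and solving for t gives
t_c = ln[(k_r/k_1)(1 − D₀(k_r−k_1)/(k_1 L₀))] / (k_r−k_1).
Here k_r−k_1 = 1.358 d⁻¹ and 1 − D₀(k_r−k_1)/(k_1 L₀) = 1 − 1.41×1.358/(0.202×19.8) = 0.5213, so
t_c = ln(7.723 × 0.5213) / 1.358 = 1.393 / 1.358 = 1.026 d.
D_c = (k_1/k_r) L₀ e^(−k_1 t_c) = (0.202/1.56) × 19.8 × e^(−0.202×1.026) = 0.1295 × 19.8 × 0.8129 = 2.084 mg/L.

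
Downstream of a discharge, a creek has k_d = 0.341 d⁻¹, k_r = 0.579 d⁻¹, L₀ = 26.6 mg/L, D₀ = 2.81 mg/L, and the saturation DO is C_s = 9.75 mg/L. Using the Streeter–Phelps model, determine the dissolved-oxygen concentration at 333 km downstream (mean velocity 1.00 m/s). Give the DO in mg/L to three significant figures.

Travel time t = x/v = 333 km / (1.00 m/s) = 333000 m / 1.00 m/s = 333000 s = 3.854 d.
k_d L₀/(k_r−k_d) = 0.341×26.6/(0.579−0.341) = 9.071/0.2380 = 38.11 mg/L.
e^(−k_d t) = e^(−0.341×3.854) = 0.2687; e^(−k_r t) = e^(−0.579×3.854) = 0.1074.
D = 38.11 × (0.2687 − 0.1074) + 2.81 × 0.1074 = 6.148 + 0.3017 = 6.449 mg/L.
DO = C_s − D = 9.75 − 6.449 = 3.301 mg/L.

DO ≈ 3.30 mg/L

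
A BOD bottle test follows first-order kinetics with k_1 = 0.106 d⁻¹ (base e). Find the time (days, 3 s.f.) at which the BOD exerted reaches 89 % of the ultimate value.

y/L₀ = 1 − e^(−k_1 t) = 0.89 ⇒ e^(−k_1 t) = 0.110
t = −ln(0.110) / 0.106 = 2.207 / 0.106 = 20.82 d.

t ≈ 20.8 d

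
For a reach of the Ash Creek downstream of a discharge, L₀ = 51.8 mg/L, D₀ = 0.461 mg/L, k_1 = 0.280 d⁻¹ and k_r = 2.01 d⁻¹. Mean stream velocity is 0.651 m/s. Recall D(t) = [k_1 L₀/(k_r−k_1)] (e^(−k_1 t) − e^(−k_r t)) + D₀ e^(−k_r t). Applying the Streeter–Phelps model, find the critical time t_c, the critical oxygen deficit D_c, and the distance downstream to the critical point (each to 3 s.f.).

At the critical point dD/dt = 0, so k_1 L₀ e^(−k_1 t) = k_r D. Substituting D(t) from the Streeter–Phelps equation and solving for t gives
t_c = ln[(k_r/k_1)(1 − D₀(k_r−k_1)/(k_1 L₀))] / (k_r−k_1).
Here k_r−k_1 = 1.730 d⁻¹ and 1 − D₀(k_r−k_1)/(k_1 L₀) = 1 − 0.461×1.730/(0.280×51.8) = 0.9450, so
t_c = ln(7.179 × 0.9450) / 1.730 = 1.915 / 1.730 = 1.107 d.
D_c = (k_1/k_r) L₀ e^(−k_1 t_c) = (0.280/2.01) × 51.8 × e^(−0.280×1.107) = 0.1393 × 51.8 × 0.7335 = 5.293 mg/L.
x_c = v t_c = 0.651 m/s × 1.107 d × 86400 s/d = 62250 m ≈ 62.2 km.

t_c ≈ 1.11 d; D_c ≈ 5.29 mg/L; x_c ≈ 62.2 km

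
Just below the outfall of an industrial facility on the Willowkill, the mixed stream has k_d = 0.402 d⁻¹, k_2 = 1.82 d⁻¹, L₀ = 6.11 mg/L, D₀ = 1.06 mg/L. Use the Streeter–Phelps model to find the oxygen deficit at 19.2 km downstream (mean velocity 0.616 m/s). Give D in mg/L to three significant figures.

D ≈ 1.15 mg/L

Travel time t = x/v = 19.2 km / (0.616 m/s) = 19200 m / 0.616 m/s = 31170 s = 0.3608 d.
k_d L₀/(k_2−k_d) = 0.402×6.11/(1.82−0.402) = 2.456/1.418 = 1.732 mg/L.
e^(−k_d t) = e^(−0.402×0.3608) = 0.8650; e^(−k_2 t) = e^(−1.82×0.3608) = 0.5186.
D = 1.732 × (0.8650 − 0.5186) + 1.06 × 0.5186 = 0.6000 + 0.5497 = 1.150 mg/L.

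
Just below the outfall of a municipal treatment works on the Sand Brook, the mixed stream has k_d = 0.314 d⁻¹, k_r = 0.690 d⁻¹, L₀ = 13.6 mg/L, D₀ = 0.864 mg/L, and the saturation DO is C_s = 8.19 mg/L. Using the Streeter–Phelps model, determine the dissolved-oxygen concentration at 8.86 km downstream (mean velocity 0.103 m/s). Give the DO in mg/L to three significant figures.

Travel time t = x/v = 8.86 km / (0.103 m/s) = 8860 m / 0.103 m/s = 86020 s = 0.9956 d.
k_d L₀/(k_r−k_d) = 0.314×13.6/(0.690−0.314) = 4.270/0.3760 = 11.36 mg/L.
e^(−k_d t) = e^(−0.314×0.9956) = 0.7315; e^(−k_r t) = e^(−0.690×0.9956) = 0.5031.
D = 11.36 × (0.7315 − 0.5031) + 0.864 × 0.5031 = 2.594 + 0.4347 = 3.029 mg/L.
DO = C_s − D = 8.19 − 3.029 = 5.161 mg/L.

DO ≈ 5.16 mg/L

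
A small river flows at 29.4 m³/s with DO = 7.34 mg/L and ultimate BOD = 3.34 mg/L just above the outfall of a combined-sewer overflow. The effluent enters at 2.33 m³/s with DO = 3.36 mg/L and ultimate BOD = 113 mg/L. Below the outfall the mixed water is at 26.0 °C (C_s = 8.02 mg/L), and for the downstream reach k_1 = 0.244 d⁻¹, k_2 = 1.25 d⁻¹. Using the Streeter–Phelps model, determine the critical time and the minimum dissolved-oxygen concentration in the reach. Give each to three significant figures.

t_c ≈ 1.19 d; minimum DO ≈ 6.36 mg/L

Mixed DO = (29.4×7.34 + 2.33×3.36)/(29.4+2.33) = 223.6/31.73 = 7.048 mg/L.
Mixed L₀ = (29.4×3.34 + 2.33×113)/(31.73) = 361.5/31.73 = 11.39 mg/L.
Initial deficit D₀ = C_s − DO₀ = 8.02 − 7.048 = 0.9723 mg/L.
t_c = (1/1.006) ln[(1.25/0.244)(1 − 0.9723×1.006/(0.244×11.39))] = 0.9940 × ln(3.320) = 1.193 d.
D_c = (0.244/1.25) × 11.39 × e^(−0.244×1.193) = 0.1952 × 11.39 × 0.7475 = 1.662 mg/L.
Minimum DO = 8.02 − 1.662 = 6.358 mg/L.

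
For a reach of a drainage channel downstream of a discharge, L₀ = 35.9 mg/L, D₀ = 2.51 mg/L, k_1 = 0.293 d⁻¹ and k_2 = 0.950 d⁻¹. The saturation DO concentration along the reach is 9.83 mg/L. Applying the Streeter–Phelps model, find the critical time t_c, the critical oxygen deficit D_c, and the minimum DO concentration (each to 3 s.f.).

With k_2/k_1 = 3.242 and 1 − D₀(k_2−k_1)/(k_1 L₀) = 0.8432,
t_c = ln(3.242 × 0.8432) / (0.950 − 0.293) = ln(2.734) / 0.6570 = 1.006/0.6570 = 1.531 d.
D_c = (k_1/k_2) L₀ e^(−k_1 t_c) = (0.293/0.950) × 35.9 × e^(−0.293×1.531) = 0.3084 × 35.9 × 0.6386 = 7.070 mg/L.
Minimum DO = C_s − D_c = 9.83 − 7.070 = 2.760 mg/L.

t_c ≈ 1.53 d; D_c ≈ 7.07 mg/L; min DO ≈ 2.76 mg/L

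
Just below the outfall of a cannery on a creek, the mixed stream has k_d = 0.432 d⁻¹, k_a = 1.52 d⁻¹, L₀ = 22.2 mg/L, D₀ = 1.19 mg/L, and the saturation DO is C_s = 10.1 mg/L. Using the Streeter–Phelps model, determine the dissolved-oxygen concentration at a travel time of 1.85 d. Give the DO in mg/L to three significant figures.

k_d L₀/(k_a−k_d) = 0.432×22.2/(1.52−0.432) = 9.590/1.088 = 8.815 mg/L.
e^(−k_d t) = e^(−0.432×1.850) = 0.4497; e^(−k_a t) = e^(−1.52×1.850) = 0.06008.
D = 8.815 × (0.4497 − 0.06008) + 1.19 × 0.06008 = 3.434 + 0.07150 = 3.506 mg/L.
DO = C_s − D = 10.1 − 3.506 = 6.594 mg/L.

DO ≈ 6.59 mg/L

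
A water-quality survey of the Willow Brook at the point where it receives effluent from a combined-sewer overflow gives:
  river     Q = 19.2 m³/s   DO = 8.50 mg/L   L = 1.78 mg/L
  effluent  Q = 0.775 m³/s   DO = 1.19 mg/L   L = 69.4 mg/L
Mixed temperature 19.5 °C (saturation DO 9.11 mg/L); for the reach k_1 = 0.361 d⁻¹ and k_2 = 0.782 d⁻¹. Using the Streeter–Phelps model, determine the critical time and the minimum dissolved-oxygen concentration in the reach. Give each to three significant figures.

t_c ≈ 1.19 d; minimum DO ≈ 7.79 mg/L

Mixed DO = (19.2×8.50 + 0.775×1.19)/(19.2+0.775) = 164.1/19.97 = 8.216 mg/L.
Mixed L₀ = (19.2×1.78 + 0.775×69.4)/(19.97) = 87.96/19.97 = 4.404 mg/L.
Initial deficit D₀ = C_s − DO₀ = 9.11 − 8.216 = 0.8936 mg/L.
t_c = (1/0.4210) ln[(0.782/0.361)(1 − 0.8936×0.4210/(0.361×4.404))] = 2.375 × ln(1.654) = 1.195 d.
D_c = (0.361/0.782) × 4.404 × e^(−0.361×1.195) = 0.4616 × 4.404 × 0.6497 = 1.321 mg/L.
Minimum DO = 9.11 − 1.321 = 7.789 mg/L.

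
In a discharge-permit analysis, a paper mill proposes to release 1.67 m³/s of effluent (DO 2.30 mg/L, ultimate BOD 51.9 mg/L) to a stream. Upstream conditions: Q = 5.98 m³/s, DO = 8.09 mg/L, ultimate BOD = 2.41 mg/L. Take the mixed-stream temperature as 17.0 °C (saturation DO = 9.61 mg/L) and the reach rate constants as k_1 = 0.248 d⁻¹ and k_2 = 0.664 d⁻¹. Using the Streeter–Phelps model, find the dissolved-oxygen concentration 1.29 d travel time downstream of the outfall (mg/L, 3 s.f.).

DO ≈ 6.05 mg/L

Mixed DO = (5.98×8.09 + 1.67×2.30)/(5.98+1.67) = 52.22/7.650 = 6.826 mg/L.
Mixed L₀ = (5.98×2.41 + 1.67×51.9)/(7.650) = 101.1/7.650 = 13.21 mg/L.
Initial deficit D₀ = C_s − DO₀ = 9.61 − 6.826 = 2.784 mg/L.
D(1.29) = [0.248×13.21/(0.664−0.248)](e^(−0.248×1.29) − e^(−0.664×1.29)) + 2.784 e^(−0.664×1.29)
= 7.877 × (0.7262 − 0.4246) + 2.784 × 0.4246 = 3.558 mg/L.
DO = 9.61 − 3.558 = 6.052 mg/L.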